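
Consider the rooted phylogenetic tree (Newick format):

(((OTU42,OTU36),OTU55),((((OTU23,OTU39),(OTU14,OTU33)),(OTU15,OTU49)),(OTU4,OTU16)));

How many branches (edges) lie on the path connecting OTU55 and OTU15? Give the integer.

6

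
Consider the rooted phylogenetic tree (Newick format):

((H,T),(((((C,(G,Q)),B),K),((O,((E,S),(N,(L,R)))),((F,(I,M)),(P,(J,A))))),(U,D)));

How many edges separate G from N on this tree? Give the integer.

10

The MRCA of G and N is the node subtending ((((C,(G,Q)),B),K),((O,((E,S),(N,(L,R)))),((F,(I,M)),(P,(J,A))))).
From G up to that node: 5 branches. From N up to the same node: 5 branches. Total: 5 + 5 = 10.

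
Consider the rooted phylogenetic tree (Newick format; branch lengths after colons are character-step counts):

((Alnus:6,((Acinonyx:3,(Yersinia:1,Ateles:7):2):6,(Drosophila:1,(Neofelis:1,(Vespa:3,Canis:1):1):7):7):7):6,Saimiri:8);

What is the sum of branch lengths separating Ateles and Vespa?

The path runs Ateles → … → MRCA → … → Vespa; the MRCA is the node subtending ((Acinonyx,(Yersinia,Ateles)),(Drosophila,(Neofelis,(Vespa,Canis)))).
Branch lengths along that path: 7 + 2 + 6 + 7 + 7 + 1 + 3 = 33.

33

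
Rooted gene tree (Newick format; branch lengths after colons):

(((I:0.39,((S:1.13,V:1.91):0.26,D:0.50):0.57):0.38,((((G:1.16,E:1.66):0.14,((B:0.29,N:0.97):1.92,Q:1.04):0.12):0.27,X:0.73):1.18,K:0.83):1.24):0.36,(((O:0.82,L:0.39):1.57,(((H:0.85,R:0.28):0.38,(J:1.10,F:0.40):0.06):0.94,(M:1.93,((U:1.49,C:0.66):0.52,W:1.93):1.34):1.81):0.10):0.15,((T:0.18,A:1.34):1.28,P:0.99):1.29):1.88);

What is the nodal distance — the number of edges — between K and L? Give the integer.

7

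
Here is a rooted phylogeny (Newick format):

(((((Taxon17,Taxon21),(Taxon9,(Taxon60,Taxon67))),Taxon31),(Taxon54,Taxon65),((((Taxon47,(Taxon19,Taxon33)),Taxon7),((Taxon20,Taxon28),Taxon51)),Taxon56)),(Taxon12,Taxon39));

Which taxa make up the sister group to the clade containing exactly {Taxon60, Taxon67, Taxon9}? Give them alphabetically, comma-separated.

Taxon17, Taxon21

The clade containing exactly {Taxon60, Taxon67, Taxon9} attaches to the tree at the node subtending ((Taxon17,Taxon21),(Taxon9,(Taxon60,Taxon67))).
The other lineage descending from that same node — the sister group — is (Taxon17,Taxon21); its 2 tips in alphabetical order are the answer.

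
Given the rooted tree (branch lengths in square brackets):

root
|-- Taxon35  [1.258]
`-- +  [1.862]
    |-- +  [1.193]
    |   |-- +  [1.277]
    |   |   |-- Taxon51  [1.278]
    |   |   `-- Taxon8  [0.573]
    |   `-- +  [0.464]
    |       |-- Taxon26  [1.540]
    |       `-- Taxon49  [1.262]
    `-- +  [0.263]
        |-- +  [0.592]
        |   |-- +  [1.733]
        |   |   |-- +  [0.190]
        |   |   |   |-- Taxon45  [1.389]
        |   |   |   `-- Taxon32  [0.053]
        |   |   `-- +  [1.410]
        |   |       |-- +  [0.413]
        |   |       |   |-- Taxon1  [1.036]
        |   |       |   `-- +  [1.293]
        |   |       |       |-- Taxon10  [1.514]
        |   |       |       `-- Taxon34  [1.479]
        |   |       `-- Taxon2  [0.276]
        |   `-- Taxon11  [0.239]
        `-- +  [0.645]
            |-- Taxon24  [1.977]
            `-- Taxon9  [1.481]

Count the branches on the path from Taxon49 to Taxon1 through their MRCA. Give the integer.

The MRCA of Taxon49 and Taxon1 is the node subtending (((Taxon51,Taxon8),(Taxon26,Taxon49)),((((Taxon45,Taxon32),((Taxon1,(Taxon10,Taxon34)),Taxon2)),Taxon11),(Taxon24,Taxon9))).
From Taxon49 up to that node: 3 branches. From Taxon1 up to the same node: 6 branches. Total: 3 + 6 = 9.

9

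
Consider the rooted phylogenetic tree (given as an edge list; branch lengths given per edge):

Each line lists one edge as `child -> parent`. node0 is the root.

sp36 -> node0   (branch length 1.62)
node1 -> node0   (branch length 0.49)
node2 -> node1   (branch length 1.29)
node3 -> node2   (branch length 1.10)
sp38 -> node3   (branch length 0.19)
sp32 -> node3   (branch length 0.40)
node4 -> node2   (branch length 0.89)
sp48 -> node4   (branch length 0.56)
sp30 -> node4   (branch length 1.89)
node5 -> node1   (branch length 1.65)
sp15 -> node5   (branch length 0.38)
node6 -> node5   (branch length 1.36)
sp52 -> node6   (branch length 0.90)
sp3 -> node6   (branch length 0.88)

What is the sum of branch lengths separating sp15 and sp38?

The path runs sp15 → … → MRCA → … → sp38; the MRCA is the node subtending (((sp38,sp32),(sp48,sp30)),(sp15,(sp52,sp3))).
Branch lengths along that path: 0.38 + 1.65 + 1.29 + 1.10 + 0.19 = 4.61.

4.61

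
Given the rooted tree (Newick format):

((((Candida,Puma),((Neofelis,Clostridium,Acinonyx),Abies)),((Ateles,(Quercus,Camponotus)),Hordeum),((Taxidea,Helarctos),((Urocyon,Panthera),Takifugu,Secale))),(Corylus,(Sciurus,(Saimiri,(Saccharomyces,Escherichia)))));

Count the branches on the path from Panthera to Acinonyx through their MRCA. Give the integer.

8

The MRCA of Panthera and Acinonyx is the node subtending (((Candida,Puma),((Neofelis,Clostridium,Acinonyx),Abies)),((Ateles,(Quercus,Camponotus)),Hordeum),((Taxidea,Helarctos),((Urocyon,Panthera),Takifugu,Secale))).
From Panthera up to that node: 4 branches. From Acinonyx up to the same node: 4 branches. Total: 4 + 4 = 8.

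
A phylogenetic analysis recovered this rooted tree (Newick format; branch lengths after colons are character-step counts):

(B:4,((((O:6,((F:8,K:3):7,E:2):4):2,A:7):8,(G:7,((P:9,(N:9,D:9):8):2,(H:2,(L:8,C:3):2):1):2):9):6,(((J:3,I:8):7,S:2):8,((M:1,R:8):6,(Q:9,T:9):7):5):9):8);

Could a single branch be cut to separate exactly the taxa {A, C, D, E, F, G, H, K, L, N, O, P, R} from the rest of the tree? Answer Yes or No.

The MRCA of the listed taxa subtends ((((O,((F,K),E)),A),(G,((P,(N,D)),(H,(L,C))))),(((J,I),S),((M,R),(Q,T)))).
That clade also contains I, J, M, Q, S, T, which are not in the proposed group, so the group is not monophyletic.

No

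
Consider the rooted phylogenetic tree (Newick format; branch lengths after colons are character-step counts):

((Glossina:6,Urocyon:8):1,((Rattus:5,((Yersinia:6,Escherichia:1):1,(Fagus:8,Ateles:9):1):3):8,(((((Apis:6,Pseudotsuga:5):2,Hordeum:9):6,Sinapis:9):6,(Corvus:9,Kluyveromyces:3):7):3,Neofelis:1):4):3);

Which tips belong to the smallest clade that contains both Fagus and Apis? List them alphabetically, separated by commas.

Tracing Fagus: it sits inside (Fagus,Ateles).
Tracing Apis: it sits inside (Apis,Pseudotsuga).
The smallest clade enclosing both is ((Rattus,((Yersinia,Escherichia),(Fagus,Ateles))),(((((Apis,Pseudotsuga),Hordeum),Sinapis),(Corvus,Kluyveromyces)),Neofelis)); the answer is its 12 terminal taxa in alphabetical order.

Apis, Ateles, Corvus, Escherichia, Fagus, Hordeum, Kluyveromyces, Neofelis, Pseudotsuga, Rattus, Sinapis, Yersinia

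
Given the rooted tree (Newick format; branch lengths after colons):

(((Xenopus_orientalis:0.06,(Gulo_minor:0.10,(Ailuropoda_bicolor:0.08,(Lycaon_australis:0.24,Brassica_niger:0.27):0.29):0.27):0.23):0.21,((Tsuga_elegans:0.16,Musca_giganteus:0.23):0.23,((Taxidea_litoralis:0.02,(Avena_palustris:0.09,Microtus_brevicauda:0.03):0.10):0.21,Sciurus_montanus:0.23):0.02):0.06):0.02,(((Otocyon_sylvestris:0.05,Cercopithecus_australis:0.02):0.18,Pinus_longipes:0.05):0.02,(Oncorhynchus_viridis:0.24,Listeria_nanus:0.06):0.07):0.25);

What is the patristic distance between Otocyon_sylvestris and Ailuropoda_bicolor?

The path runs Otocyon_sylvestris → … → MRCA → … → Ailuropoda_bicolor; the MRCA is the root of the tree.
Branch lengths along that path: 0.05 + 0.18 + 0.02 + 0.25 + 0.02 + 0.21 + 0.23 + 0.27 + 0.08 = 1.31.

1.31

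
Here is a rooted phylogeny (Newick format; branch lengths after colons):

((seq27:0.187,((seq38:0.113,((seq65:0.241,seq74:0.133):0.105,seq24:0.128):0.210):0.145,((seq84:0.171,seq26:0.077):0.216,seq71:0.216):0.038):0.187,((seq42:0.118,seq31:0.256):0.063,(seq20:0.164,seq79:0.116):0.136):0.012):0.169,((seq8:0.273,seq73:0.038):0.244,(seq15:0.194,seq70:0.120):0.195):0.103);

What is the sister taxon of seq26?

seq84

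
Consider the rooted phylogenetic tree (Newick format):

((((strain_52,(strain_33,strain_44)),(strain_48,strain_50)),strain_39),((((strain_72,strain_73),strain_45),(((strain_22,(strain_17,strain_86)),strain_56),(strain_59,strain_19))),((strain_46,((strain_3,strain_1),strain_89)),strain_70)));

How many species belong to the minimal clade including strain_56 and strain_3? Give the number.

The MRCA of strain_56 and strain_3 is the node subtending ((((strain_72,strain_73),strain_45),(((strain_22,(strain_17,strain_86)),strain_56),(strain_59,strain_19))),((strain_46,((strain_3,strain_1),strain_89)),strain_70)).
That clade contains 14 terminal taxa: strain_1, strain_17, strain_19, strain_22, strain_3, strain_45, strain_46, strain_56, strain_59, strain_70, strain_72, strain_73, strain_86, strain_89.

14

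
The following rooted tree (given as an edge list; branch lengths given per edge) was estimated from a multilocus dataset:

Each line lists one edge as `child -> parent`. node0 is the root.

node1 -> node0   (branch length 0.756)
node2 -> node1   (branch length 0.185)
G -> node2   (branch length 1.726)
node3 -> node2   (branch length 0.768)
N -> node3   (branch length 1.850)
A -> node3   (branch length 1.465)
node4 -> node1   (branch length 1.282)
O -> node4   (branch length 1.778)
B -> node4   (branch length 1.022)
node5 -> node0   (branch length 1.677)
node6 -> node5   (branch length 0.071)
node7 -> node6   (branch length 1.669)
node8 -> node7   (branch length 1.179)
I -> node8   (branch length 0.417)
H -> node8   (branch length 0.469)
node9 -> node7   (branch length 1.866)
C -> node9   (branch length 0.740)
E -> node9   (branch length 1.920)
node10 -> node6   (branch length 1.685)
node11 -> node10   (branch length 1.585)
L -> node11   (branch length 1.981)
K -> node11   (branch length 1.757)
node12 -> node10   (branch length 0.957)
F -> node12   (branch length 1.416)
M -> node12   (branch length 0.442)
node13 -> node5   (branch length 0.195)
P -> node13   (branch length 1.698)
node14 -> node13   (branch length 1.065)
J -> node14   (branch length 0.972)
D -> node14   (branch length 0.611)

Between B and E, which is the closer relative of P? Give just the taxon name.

E

The MRCA of P and E subtends ((((I,H),(C,E)),((L,K),(F,M))),(P,(J,D))) (11 taxa).
The MRCA of P and B is the root, subtending the entire tree (16 taxa).
The first is nested inside the second, so P shares a more recent common ancestor with E.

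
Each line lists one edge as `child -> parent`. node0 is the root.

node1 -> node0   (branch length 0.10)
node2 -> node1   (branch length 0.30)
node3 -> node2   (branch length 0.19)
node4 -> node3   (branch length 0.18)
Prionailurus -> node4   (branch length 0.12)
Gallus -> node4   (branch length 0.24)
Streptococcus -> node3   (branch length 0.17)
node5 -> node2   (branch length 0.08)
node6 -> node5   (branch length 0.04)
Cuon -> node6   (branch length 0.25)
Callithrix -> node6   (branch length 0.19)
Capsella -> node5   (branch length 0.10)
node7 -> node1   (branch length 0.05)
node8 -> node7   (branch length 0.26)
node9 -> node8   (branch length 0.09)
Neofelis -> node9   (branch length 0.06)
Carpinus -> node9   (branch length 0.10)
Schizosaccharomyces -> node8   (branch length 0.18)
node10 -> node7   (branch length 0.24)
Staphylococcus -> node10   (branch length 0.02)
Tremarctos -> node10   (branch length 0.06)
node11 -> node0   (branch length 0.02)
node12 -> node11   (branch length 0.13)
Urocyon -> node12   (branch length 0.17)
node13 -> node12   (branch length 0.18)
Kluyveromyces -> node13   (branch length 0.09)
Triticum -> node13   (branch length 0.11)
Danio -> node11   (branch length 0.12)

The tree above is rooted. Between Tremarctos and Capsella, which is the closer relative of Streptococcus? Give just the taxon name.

Capsella

The MRCA of Streptococcus and Capsella subtends (((Prionailurus,Gallus),Streptococcus),((Cuon,Callithrix),Capsella)) (6 taxa).
The MRCA of Streptococcus and Tremarctos subtends ((((Prionailurus,Gallus),Streptococcus),((Cuon,Callithrix),Capsella)),(((Neofelis,Carpinus),Schizosaccharomyces),(Staphylococcus,Tremarctos))) (11 taxa).
The first is nested inside the second, so Streptococcus shares a more recent common ancestor with Capsella.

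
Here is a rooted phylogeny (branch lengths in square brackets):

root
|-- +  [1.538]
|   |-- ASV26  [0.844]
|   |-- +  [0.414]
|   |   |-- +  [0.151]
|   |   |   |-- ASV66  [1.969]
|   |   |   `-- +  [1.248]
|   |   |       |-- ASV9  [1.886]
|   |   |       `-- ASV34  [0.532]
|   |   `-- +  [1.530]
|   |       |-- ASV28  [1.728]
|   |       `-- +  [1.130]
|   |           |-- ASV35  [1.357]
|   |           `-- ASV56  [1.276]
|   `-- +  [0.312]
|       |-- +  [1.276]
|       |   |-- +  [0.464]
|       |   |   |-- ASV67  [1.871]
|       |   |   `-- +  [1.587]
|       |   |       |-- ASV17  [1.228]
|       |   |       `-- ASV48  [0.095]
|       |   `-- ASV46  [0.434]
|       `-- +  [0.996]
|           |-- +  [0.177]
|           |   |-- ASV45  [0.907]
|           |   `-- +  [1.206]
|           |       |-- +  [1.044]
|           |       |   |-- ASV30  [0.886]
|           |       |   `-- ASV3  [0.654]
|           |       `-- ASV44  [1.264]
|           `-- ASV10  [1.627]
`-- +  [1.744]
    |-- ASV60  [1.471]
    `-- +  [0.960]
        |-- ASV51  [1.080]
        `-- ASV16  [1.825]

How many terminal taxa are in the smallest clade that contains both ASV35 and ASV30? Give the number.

16

The MRCA of ASV35 and ASV30 is the node subtending (ASV26,((ASV66,(ASV9,ASV34)),(ASV28,(ASV35,ASV56))),(((ASV67,(ASV17,ASV48)),ASV46),((ASV45,((ASV30,ASV3),ASV44)),ASV10))).
That clade contains 16 terminal taxa: ASV10, ASV17, ASV26, ASV28, ASV3, ASV30, ASV34, ASV35, ASV44, ASV45, ASV46, ASV48, ASV56, ASV66, ASV67, ASV9.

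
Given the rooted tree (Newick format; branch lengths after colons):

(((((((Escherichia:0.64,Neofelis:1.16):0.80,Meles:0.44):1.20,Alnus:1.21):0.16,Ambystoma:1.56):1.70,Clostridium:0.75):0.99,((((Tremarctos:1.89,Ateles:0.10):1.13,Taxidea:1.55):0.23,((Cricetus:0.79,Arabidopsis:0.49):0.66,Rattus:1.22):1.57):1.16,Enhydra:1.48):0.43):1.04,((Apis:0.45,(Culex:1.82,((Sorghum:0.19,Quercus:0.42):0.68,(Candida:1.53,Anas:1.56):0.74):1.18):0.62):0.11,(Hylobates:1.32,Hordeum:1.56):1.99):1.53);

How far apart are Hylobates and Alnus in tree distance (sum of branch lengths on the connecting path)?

The path runs Hylobates → … → MRCA → … → Alnus; the MRCA is the root of the tree.
Branch lengths along that path: 1.32 + 1.99 + 1.53 + 1.04 + 0.99 + 1.70 + 0.16 + 1.21 = 9.94.

9.94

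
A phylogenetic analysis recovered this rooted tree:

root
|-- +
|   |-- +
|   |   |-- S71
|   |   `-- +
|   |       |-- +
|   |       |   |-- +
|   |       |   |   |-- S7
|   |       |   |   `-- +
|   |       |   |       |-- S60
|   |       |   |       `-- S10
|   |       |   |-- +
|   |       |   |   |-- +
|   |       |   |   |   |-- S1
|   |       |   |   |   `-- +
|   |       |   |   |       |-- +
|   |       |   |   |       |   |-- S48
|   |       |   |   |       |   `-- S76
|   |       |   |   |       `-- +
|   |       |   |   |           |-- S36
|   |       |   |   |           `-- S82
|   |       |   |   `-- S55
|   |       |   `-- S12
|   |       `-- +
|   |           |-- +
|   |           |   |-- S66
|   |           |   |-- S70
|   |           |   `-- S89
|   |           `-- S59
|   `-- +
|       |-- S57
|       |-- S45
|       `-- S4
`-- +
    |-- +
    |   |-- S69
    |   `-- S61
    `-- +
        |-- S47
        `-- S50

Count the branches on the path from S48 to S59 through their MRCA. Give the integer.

The MRCA of S48 and S59 is the node subtending (((S7,(S60,S10)),((S1,((S48,S76),(S36,S82))),S55),S12),((S66,S70,S89),S59)).
From S48 up to that node: 6 branches. From S59 up to the same node: 2 branches. Total: 6 + 2 = 8.

8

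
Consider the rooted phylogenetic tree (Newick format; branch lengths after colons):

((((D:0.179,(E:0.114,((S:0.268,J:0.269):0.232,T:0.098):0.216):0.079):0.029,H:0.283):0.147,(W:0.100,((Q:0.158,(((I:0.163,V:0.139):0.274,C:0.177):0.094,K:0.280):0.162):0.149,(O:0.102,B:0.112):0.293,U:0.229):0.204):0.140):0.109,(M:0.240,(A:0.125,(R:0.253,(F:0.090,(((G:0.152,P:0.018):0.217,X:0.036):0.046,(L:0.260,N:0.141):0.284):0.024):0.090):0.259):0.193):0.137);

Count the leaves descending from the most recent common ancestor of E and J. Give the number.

4

The MRCA of E and J is the node subtending (E,((S,J),T)).
That clade contains 4 terminal taxa: E, J, S, T.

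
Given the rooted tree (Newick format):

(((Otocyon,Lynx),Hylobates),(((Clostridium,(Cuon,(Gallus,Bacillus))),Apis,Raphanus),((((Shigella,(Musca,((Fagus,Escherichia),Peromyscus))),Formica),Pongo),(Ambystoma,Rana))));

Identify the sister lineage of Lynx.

Lynx attaches to the tree at the node subtending (Otocyon,Lynx).
The other lineage descending from that same node — the sister group — is the single tip Otocyon.

Otocyon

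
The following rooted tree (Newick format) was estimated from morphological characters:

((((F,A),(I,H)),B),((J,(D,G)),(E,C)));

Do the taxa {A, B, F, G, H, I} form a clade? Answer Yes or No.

The MRCA of the listed taxa is the root, so the smallest clade containing them is the whole tree.
That clade also contains C, D, E, J, which are not in the proposed group, so the group is not monophyletic.

No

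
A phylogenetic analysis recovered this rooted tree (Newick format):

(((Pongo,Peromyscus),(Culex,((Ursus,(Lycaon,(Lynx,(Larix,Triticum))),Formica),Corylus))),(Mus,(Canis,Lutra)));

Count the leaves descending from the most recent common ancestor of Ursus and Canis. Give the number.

13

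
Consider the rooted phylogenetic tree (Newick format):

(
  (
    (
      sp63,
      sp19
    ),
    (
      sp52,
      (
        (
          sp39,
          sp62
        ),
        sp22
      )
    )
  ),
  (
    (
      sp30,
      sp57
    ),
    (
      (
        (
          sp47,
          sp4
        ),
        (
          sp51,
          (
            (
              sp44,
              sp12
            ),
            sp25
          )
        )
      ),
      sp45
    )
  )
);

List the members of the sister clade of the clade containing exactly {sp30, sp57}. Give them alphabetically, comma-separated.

sp12, sp25, sp4, sp44, sp45, sp47, sp51

The clade containing exactly {sp30, sp57} attaches to the tree at the node subtending ((sp30,sp57),(((sp47,sp4),(sp51,((sp44,sp12),sp25))),sp45)).
The other lineage descending from that same node — the sister group — is (((sp47,sp4),(sp51,((sp44,sp12),sp25))),sp45); its 7 tips in alphabetical order are the answer.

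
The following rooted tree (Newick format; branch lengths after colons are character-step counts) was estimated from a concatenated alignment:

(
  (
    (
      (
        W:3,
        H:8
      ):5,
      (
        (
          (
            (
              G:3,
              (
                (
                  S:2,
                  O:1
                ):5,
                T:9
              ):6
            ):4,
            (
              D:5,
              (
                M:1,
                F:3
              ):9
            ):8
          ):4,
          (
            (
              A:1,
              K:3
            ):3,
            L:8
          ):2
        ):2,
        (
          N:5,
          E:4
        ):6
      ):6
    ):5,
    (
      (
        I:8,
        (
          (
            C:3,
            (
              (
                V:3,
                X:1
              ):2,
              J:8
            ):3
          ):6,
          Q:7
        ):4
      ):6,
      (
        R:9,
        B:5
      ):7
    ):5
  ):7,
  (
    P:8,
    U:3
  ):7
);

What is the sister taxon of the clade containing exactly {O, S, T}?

The clade containing exactly {O, S, T} attaches to the tree at the node subtending (G,((S,O),T)).
The other lineage descending from that same node — the sister group — is the single tip G.

G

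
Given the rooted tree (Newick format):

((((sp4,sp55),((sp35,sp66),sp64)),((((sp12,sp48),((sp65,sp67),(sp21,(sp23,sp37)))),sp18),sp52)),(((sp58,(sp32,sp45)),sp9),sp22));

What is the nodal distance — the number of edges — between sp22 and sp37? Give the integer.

The MRCA of sp22 and sp37 is the root of the tree.
From sp22 up to that node: 2 branches. From sp37 up to the same node: 8 branches. Total: 2 + 8 = 10.

10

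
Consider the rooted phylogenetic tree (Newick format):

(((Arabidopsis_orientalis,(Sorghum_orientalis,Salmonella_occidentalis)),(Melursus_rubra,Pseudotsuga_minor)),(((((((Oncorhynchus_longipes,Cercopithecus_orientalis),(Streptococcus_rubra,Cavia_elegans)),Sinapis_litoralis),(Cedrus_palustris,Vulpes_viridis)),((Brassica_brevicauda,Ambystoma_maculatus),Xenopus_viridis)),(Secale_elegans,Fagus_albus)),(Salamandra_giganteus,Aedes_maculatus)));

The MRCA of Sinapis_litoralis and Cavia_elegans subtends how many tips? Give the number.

5

The MRCA of Sinapis_litoralis and Cavia_elegans is the node subtending (((Oncorhynchus_longipes,Cercopithecus_orientalis),(Streptococcus_rubra,Cavia_elegans)),Sinapis_litoralis).
That clade contains 5 terminal taxa: Cavia_elegans, Cercopithecus_orientalis, Oncorhynchus_longipes, Sinapis_litoralis, Streptococcus_rubra.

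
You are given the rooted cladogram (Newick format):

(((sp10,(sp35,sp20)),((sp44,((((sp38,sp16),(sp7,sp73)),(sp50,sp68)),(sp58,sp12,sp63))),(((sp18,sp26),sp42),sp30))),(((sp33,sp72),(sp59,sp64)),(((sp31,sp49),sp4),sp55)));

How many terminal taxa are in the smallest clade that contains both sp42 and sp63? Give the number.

14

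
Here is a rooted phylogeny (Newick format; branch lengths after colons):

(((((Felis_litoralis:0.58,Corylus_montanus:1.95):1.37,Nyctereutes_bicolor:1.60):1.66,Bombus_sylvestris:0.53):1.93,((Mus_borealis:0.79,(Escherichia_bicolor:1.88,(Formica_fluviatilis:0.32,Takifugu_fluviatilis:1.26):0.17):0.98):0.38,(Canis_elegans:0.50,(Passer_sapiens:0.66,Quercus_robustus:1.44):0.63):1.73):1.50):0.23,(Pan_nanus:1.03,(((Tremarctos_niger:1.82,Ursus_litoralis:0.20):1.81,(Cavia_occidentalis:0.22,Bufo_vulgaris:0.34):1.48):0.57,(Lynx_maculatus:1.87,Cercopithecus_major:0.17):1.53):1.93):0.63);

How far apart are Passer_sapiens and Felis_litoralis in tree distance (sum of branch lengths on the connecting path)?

10.06

The path runs Passer_sapiens → … → MRCA → … → Felis_litoralis; the MRCA is the node subtending ((((Felis_litoralis,Corylus_montanus),Nyctereutes_bicolor),Bombus_sylvestris),((Mus_borealis,(Escherichia_bicolor,(Formica_fluviatilis,Takifugu_fluviatilis))),(Canis_elegans,(Passer_sapiens,Quercus_robustus)))).
Branch lengths along that path: 0.66 + 0.63 + 1.73 + 1.50 + 1.93 + 1.66 + 1.37 + 0.58 = 10.06.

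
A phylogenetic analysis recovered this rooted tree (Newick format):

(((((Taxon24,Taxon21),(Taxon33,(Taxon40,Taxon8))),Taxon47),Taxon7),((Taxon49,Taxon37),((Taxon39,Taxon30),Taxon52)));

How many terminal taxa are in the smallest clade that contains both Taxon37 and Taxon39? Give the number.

5

The MRCA of Taxon37 and Taxon39 is the node subtending ((Taxon49,Taxon37),((Taxon39,Taxon30),Taxon52)).
That clade contains 5 terminal taxa: Taxon30, Taxon37, Taxon39, Taxon49, Taxon52.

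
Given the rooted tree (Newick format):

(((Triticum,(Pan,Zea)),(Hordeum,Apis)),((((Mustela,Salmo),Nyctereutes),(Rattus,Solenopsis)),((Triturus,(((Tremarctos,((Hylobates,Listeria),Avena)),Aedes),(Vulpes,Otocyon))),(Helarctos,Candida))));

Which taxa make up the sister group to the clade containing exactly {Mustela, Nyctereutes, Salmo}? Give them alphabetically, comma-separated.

Rattus, Solenopsis

The clade containing exactly {Mustela, Nyctereutes, Salmo} attaches to the tree at the node subtending (((Mustela,Salmo),Nyctereutes),(Rattus,Solenopsis)).
The other lineage descending from that same node — the sister group — is (Rattus,Solenopsis); its 2 tips in alphabetical order are the answer.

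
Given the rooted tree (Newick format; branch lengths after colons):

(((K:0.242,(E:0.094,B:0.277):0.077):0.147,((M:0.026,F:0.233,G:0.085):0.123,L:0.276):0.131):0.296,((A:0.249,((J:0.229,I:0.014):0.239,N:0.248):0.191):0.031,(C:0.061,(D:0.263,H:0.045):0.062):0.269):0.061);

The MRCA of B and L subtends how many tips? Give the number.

The MRCA of B and L is the node subtending ((K,(E,B)),((M,F,G),L)).
That clade contains 7 terminal taxa: B, E, F, G, K, L, M.

7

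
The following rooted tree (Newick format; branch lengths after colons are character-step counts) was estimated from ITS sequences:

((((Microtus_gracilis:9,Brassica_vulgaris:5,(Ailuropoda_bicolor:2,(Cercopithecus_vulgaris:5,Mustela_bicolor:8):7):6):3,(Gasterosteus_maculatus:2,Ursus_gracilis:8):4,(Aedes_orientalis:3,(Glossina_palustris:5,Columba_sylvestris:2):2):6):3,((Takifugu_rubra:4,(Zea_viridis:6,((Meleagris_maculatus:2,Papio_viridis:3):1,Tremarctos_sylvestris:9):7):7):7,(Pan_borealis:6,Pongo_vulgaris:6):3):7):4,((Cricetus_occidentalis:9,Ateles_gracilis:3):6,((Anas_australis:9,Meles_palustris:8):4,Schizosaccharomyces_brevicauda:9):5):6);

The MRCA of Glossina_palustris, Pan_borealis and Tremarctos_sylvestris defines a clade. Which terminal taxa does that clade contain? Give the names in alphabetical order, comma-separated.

Aedes_orientalis, Ailuropoda_bicolor, Brassica_vulgaris, Cercopithecus_vulgaris, Columba_sylvestris, Gasterosteus_maculatus, Glossina_palustris, Meleagris_maculatus, Microtus_gracilis, Mustela_bicolor, Pan_borealis, Papio_viridis, Pongo_vulgaris, Takifugu_rubra, Tremarctos_sylvestris, Ursus_gracilis, Zea_viridis

Tracing Glossina_palustris: it sits inside (Glossina_palustris,Columba_sylvestris).
Tracing Pan_borealis: it sits inside (Pan_borealis,Pongo_vulgaris).
Tracing Tremarctos_sylvestris: it sits inside ((Meleagris_maculatus,Papio_viridis),Tremarctos_sylvestris).
The smallest clade enclosing all 3 is (((Microtus_gracilis,Brassica_vulgaris,(Ailuropoda_bicolor,(Cercopithecus_vulgaris,Mustela_bicolor))),(Gasterosteus_maculatus,Ursus_gracilis),(Aedes_orientalis,(Glossina_palustris,Columba_sylvestris))),((Takifugu_rubra,(Zea_viridis,((Meleagris_maculatus,Papio_viridis),Tremarctos_sylvestris))),(Pan_borealis,Pongo_vulgaris))); the answer is its 17 terminal taxa in alphabetical order.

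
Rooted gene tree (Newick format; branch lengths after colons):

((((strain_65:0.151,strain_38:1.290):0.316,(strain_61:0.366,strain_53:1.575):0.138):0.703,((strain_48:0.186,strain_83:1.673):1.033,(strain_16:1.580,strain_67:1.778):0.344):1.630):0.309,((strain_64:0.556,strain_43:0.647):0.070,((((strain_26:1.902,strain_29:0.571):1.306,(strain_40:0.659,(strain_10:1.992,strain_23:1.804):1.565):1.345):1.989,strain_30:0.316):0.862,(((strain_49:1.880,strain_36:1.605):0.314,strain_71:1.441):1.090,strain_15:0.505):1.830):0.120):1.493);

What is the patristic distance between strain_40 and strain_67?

The path runs strain_40 → … → MRCA → … → strain_67; the MRCA is the root of the tree.
Branch lengths along that path: 0.659 + 1.345 + 1.989 + 0.862 + 0.120 + 1.493 + 0.309 + 1.630 + 0.344 + 1.778 = 10.529.

10.529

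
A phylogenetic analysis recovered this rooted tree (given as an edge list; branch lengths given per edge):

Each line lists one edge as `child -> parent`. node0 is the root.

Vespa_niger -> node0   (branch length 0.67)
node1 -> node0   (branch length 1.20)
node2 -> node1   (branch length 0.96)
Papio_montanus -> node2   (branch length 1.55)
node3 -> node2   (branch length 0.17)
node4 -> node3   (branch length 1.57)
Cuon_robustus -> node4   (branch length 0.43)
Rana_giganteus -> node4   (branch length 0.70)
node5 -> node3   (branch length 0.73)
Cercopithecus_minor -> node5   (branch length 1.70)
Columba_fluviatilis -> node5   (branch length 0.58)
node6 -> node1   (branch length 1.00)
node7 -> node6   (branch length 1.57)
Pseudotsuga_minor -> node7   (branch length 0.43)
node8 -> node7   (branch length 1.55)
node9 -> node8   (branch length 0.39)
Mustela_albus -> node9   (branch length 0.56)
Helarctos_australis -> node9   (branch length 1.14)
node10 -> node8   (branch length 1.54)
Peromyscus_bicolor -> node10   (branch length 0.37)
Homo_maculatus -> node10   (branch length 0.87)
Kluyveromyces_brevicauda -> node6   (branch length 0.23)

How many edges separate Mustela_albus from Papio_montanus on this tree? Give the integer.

The MRCA of Mustela_albus and Papio_montanus is the node subtending ((Papio_montanus,((Cuon_robustus,Rana_giganteus),(Cercopithecus_minor,Columba_fluviatilis))),((Pseudotsuga_minor,((Mustela_albus,Helarctos_australis),(Peromyscus_bicolor,Homo_maculatus))),Kluyveromyces_brevicauda)).
From Mustela_albus up to that node: 5 branches. From Papio_montanus up to the same node: 2 branches. Total: 5 + 2 = 7.

7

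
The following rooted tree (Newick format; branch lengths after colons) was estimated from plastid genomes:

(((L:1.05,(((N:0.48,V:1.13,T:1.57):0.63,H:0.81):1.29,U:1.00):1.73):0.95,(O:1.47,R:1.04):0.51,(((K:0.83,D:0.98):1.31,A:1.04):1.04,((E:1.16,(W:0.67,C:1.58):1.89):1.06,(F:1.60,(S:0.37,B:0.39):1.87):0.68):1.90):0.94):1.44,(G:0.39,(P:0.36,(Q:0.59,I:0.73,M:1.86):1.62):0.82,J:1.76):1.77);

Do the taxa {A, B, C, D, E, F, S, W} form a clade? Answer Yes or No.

No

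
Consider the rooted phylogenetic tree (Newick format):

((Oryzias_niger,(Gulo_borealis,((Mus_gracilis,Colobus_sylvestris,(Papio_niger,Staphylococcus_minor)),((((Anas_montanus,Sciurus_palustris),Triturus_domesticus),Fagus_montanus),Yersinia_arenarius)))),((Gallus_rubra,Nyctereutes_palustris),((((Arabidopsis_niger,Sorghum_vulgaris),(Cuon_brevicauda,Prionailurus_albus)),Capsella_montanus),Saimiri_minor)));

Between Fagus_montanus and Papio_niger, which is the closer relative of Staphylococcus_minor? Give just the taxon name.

The MRCA of Staphylococcus_minor and Papio_niger subtends (Papio_niger,Staphylococcus_minor) (2 taxa).
The MRCA of Staphylococcus_minor and Fagus_montanus subtends ((Mus_gracilis,Colobus_sylvestris,(Papio_niger,Staphylococcus_minor)),((((Anas_montanus,Sciurus_palustris),Triturus_domesticus),Fagus_montanus),Yersinia_arenarius)) (9 taxa).
The first is nested inside the second, so Staphylococcus_minor shares a more recent common ancestor with Papio_niger.

Papio_niger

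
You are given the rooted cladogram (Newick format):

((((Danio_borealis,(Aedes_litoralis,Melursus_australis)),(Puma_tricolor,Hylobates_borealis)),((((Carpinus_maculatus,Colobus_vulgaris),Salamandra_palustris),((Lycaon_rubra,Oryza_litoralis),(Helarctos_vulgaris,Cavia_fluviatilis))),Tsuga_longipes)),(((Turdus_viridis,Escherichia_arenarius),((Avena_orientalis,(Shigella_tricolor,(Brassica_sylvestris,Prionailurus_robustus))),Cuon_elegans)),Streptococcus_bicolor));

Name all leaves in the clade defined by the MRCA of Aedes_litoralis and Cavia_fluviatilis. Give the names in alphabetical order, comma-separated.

Aedes_litoralis, Carpinus_maculatus, Cavia_fluviatilis, Colobus_vulgaris, Danio_borealis, Helarctos_vulgaris, Hylobates_borealis, Lycaon_rubra, Melursus_australis, Oryza_litoralis, Puma_tricolor, Salamandra_palustris, Tsuga_longipes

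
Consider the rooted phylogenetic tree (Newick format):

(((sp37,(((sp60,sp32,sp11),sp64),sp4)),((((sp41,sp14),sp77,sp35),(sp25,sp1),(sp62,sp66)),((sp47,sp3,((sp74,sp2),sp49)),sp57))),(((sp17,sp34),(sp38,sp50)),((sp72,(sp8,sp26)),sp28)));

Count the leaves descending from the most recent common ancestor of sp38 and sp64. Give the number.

28

The MRCA of sp38 and sp64 is the root, so the clade is the entire tree.
That clade contains 28 terminal taxa: sp1, sp11, sp14, sp17, sp2, sp25, sp26, sp28, sp3, sp32, sp34, sp35, sp37, sp38, sp4, sp41, sp47, sp49, sp50, sp57, sp60, sp62, sp64, sp66, sp72, sp74, sp77, sp8.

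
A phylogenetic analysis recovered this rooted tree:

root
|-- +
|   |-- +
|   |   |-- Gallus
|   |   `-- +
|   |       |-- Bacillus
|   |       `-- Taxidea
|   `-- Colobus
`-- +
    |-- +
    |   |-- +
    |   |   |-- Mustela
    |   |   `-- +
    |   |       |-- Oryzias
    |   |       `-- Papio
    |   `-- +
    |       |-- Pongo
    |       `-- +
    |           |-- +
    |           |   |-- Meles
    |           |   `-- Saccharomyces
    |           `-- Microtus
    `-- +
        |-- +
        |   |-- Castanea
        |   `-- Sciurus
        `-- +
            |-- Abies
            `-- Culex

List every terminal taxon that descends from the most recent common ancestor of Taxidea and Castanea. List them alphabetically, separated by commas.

Abies, Bacillus, Castanea, Colobus, Culex, Gallus, Meles, Microtus, Mustela, Oryzias, Papio, Pongo, Saccharomyces, Sciurus, Taxidea

Tracing Taxidea: it sits inside (Bacillus,Taxidea).
Tracing Castanea: it sits inside (Castanea,Sciurus).
The smallest clade enclosing both is the whole tree (their MRCA is the root), so the answer is all 15 tips in alphabetical order.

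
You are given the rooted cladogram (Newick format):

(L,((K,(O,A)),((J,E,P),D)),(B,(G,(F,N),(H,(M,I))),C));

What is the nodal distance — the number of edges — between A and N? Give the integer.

The MRCA of A and N is the root of the tree.
From A up to that node: 4 branches. From N up to the same node: 4 branches. Total: 4 + 4 = 8.

8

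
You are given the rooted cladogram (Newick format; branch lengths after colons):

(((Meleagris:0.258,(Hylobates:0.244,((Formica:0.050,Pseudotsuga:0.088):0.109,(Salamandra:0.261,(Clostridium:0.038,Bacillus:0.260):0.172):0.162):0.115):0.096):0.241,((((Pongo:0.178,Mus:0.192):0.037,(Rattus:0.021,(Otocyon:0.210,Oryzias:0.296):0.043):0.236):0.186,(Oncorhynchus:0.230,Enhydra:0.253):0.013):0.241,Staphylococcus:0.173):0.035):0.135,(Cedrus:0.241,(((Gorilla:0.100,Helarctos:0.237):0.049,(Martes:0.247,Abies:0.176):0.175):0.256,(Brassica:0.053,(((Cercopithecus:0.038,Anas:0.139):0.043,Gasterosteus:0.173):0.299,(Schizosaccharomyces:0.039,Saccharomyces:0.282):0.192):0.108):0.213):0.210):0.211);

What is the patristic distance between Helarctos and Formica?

1.709

The path runs Helarctos → … → MRCA → … → Formica; the MRCA is the root of the tree.
Branch lengths along that path: 0.237 + 0.049 + 0.256 + 0.210 + 0.211 + 0.135 + 0.241 + 0.096 + 0.115 + 0.109 + 0.050 = 1.709.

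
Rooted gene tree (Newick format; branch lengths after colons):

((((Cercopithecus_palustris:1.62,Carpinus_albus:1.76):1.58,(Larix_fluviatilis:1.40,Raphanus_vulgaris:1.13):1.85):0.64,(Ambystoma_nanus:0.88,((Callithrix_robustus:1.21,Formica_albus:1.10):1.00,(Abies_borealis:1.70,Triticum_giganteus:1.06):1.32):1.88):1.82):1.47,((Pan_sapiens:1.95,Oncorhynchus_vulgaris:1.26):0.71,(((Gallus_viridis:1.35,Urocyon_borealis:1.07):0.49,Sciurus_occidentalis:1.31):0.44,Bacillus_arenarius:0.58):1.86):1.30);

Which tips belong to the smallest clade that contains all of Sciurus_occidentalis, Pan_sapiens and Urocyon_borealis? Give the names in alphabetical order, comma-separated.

Bacillus_arenarius, Gallus_viridis, Oncorhynchus_vulgaris, Pan_sapiens, Sciurus_occidentalis, Urocyon_borealis

Tracing Sciurus_occidentalis: it sits inside ((Gallus_viridis,Urocyon_borealis),Sciurus_occidentalis).
Tracing Pan_sapiens: it sits inside (Pan_sapiens,Oncorhynchus_vulgaris).
Tracing Urocyon_borealis: it sits inside (Gallus_viridis,Urocyon_borealis).
The smallest clade enclosing all 3 is ((Pan_sapiens,Oncorhynchus_vulgaris),(((Gallus_viridis,Urocyon_borealis),Sciurus_occidentalis),Bacillus_arenarius)); the answer is its 6 terminal taxa in alphabetical order.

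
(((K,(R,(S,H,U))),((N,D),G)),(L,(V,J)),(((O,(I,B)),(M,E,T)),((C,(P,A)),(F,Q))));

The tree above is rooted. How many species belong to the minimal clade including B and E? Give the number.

6

The MRCA of B and E is the node subtending ((O,(I,B)),(M,E,T)).
That clade contains 6 terminal taxa: B, E, I, M, O, T.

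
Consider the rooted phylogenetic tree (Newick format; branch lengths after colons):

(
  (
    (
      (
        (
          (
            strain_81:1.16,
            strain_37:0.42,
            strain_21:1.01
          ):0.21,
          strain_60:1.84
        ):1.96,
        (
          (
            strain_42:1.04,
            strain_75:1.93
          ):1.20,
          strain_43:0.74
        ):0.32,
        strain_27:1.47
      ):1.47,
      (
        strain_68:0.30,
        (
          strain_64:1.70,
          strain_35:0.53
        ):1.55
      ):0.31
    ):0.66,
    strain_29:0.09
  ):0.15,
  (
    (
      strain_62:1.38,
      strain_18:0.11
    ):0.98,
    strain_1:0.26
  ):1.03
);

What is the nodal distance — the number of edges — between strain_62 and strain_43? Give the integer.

The MRCA of strain_62 and strain_43 is the root of the tree.
From strain_62 up to that node: 3 branches. From strain_43 up to the same node: 5 branches. Total: 3 + 5 = 8.

8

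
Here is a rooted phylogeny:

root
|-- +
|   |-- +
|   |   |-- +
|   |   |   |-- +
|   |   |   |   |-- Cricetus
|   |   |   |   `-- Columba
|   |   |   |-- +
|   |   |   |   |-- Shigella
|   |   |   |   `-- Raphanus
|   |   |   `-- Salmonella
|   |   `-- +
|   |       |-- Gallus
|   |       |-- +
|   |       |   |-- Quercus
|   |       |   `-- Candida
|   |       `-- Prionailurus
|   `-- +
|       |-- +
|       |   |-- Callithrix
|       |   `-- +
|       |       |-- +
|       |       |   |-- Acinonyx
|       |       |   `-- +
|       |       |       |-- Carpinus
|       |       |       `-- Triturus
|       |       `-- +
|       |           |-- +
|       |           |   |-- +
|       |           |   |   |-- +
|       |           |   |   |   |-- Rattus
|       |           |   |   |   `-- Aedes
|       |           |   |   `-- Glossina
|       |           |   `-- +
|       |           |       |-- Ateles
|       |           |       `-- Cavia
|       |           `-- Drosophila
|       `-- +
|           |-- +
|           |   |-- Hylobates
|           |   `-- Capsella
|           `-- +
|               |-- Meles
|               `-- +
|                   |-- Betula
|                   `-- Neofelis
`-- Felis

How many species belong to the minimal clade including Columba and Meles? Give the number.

24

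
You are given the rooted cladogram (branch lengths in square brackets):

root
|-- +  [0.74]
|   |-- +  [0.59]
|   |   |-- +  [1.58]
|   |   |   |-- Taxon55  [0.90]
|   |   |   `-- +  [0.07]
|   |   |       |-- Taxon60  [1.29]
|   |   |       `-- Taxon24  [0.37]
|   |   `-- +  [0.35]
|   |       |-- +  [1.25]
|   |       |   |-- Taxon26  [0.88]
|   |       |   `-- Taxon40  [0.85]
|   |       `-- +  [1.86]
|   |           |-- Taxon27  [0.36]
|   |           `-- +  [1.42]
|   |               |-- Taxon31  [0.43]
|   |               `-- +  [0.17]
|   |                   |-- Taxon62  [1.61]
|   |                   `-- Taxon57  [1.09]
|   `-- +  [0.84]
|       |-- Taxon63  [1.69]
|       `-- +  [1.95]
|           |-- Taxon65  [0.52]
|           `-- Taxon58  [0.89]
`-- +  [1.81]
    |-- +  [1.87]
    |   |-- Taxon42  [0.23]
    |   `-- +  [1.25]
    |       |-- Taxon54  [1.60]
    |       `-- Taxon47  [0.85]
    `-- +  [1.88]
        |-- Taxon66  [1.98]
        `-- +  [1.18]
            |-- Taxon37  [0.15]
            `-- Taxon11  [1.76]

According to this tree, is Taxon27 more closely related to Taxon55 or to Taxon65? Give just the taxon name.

The MRCA of Taxon27 and Taxon55 subtends ((Taxon55,(Taxon60,Taxon24)),((Taxon26,Taxon40),(Taxon27,(Taxon31,(Taxon62,Taxon57))))) (9 taxa).
The MRCA of Taxon27 and Taxon65 subtends (((Taxon55,(Taxon60,Taxon24)),((Taxon26,Taxon40),(Taxon27,(Taxon31,(Taxon62,Taxon57))))),(Taxon63,(Taxon65,Taxon58))) (12 taxa).
The first is nested inside the second, so Taxon27 shares a more recent common ancestor with Taxon55.

Taxon55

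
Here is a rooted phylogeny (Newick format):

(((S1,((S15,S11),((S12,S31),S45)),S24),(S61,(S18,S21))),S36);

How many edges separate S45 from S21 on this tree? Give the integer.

The MRCA of S45 and S21 is the node subtending ((S1,((S15,S11),((S12,S31),S45)),S24),(S61,(S18,S21))).
From S45 up to that node: 4 branches. From S21 up to the same node: 3 branches. Total: 4 + 3 = 7.

7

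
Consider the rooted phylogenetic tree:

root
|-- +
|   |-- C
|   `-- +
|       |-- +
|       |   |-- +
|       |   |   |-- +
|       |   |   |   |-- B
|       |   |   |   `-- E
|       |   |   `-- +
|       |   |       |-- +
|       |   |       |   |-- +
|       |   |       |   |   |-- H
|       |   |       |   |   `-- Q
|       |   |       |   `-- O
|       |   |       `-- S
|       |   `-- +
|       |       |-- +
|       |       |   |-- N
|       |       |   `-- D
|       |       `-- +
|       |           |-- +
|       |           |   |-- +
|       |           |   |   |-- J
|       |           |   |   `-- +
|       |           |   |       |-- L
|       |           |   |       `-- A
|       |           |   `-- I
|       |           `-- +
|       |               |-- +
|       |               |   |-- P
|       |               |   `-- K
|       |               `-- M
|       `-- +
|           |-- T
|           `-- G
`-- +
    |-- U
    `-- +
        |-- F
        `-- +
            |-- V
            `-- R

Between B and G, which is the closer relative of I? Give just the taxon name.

B

The MRCA of I and B subtends (((B,E),(((H,Q),O),S)),((N,D),(((J,(L,A)),I),((P,K),M)))) (15 taxa).
The MRCA of I and G subtends ((((B,E),(((H,Q),O),S)),((N,D),(((J,(L,A)),I),((P,K),M)))),(T,G)) (17 taxa).
The first is nested inside the second, so I shares a more recent common ancestor with B.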